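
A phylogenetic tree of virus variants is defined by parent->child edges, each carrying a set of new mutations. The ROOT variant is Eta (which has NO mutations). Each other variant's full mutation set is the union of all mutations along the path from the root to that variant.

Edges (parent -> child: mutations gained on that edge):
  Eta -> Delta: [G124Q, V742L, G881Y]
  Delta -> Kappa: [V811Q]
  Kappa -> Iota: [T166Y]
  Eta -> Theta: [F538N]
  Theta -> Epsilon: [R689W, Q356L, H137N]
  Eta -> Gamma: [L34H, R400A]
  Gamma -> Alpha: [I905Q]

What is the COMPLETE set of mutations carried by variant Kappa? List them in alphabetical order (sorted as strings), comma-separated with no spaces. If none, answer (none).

Answer: G124Q,G881Y,V742L,V811Q

Derivation:
At Eta: gained [] -> total []
At Delta: gained ['G124Q', 'V742L', 'G881Y'] -> total ['G124Q', 'G881Y', 'V742L']
At Kappa: gained ['V811Q'] -> total ['G124Q', 'G881Y', 'V742L', 'V811Q']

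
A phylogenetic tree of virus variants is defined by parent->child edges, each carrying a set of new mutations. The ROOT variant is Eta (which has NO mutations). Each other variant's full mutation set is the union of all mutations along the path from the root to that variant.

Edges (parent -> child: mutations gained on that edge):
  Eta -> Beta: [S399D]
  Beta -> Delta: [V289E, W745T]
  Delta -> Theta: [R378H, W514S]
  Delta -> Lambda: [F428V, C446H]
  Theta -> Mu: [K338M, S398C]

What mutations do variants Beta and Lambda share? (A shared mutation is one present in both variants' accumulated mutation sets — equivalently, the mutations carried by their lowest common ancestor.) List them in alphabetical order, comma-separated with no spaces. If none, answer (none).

Accumulating mutations along path to Beta:
  At Eta: gained [] -> total []
  At Beta: gained ['S399D'] -> total ['S399D']
Mutations(Beta) = ['S399D']
Accumulating mutations along path to Lambda:
  At Eta: gained [] -> total []
  At Beta: gained ['S399D'] -> total ['S399D']
  At Delta: gained ['V289E', 'W745T'] -> total ['S399D', 'V289E', 'W745T']
  At Lambda: gained ['F428V', 'C446H'] -> total ['C446H', 'F428V', 'S399D', 'V289E', 'W745T']
Mutations(Lambda) = ['C446H', 'F428V', 'S399D', 'V289E', 'W745T']
Intersection: ['S399D'] ∩ ['C446H', 'F428V', 'S399D', 'V289E', 'W745T'] = ['S399D']

Answer: S399D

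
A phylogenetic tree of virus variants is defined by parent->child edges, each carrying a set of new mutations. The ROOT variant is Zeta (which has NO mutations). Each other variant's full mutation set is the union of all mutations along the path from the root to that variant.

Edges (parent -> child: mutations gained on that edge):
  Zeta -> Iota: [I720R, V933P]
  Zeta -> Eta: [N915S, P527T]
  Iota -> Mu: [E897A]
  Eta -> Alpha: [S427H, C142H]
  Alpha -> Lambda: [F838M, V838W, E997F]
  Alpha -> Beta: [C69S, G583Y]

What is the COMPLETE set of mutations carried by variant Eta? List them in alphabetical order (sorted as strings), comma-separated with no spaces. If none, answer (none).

At Zeta: gained [] -> total []
At Eta: gained ['N915S', 'P527T'] -> total ['N915S', 'P527T']

Answer: N915S,P527T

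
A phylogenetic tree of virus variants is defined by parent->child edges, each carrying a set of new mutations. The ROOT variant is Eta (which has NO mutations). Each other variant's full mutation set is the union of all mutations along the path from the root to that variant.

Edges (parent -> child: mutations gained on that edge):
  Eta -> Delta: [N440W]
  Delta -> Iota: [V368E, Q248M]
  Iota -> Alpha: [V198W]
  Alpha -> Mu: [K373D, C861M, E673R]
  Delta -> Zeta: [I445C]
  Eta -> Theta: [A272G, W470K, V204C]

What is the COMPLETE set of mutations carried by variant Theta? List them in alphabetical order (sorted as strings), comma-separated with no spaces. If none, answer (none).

Answer: A272G,V204C,W470K

Derivation:
At Eta: gained [] -> total []
At Theta: gained ['A272G', 'W470K', 'V204C'] -> total ['A272G', 'V204C', 'W470K']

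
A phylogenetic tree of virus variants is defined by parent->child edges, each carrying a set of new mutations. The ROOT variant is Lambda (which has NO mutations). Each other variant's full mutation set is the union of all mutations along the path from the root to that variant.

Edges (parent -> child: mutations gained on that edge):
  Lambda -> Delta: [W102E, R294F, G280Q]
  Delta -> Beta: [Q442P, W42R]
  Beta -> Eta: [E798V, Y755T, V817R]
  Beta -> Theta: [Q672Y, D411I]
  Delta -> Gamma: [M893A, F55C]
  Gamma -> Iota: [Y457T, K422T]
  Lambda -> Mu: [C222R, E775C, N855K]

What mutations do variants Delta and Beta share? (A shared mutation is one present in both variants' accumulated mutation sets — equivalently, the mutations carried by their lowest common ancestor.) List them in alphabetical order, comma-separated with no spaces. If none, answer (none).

Accumulating mutations along path to Delta:
  At Lambda: gained [] -> total []
  At Delta: gained ['W102E', 'R294F', 'G280Q'] -> total ['G280Q', 'R294F', 'W102E']
Mutations(Delta) = ['G280Q', 'R294F', 'W102E']
Accumulating mutations along path to Beta:
  At Lambda: gained [] -> total []
  At Delta: gained ['W102E', 'R294F', 'G280Q'] -> total ['G280Q', 'R294F', 'W102E']
  At Beta: gained ['Q442P', 'W42R'] -> total ['G280Q', 'Q442P', 'R294F', 'W102E', 'W42R']
Mutations(Beta) = ['G280Q', 'Q442P', 'R294F', 'W102E', 'W42R']
Intersection: ['G280Q', 'R294F', 'W102E'] ∩ ['G280Q', 'Q442P', 'R294F', 'W102E', 'W42R'] = ['G280Q', 'R294F', 'W102E']

Answer: G280Q,R294F,W102E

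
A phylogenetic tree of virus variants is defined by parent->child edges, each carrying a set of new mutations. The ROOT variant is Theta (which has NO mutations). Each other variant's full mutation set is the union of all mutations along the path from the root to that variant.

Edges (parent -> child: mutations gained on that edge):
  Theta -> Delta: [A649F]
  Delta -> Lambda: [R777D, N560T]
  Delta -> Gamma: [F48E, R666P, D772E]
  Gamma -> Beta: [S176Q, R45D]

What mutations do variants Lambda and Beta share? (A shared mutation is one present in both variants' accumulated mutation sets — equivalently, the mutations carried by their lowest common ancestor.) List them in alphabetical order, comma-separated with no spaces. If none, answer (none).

Accumulating mutations along path to Lambda:
  At Theta: gained [] -> total []
  At Delta: gained ['A649F'] -> total ['A649F']
  At Lambda: gained ['R777D', 'N560T'] -> total ['A649F', 'N560T', 'R777D']
Mutations(Lambda) = ['A649F', 'N560T', 'R777D']
Accumulating mutations along path to Beta:
  At Theta: gained [] -> total []
  At Delta: gained ['A649F'] -> total ['A649F']
  At Gamma: gained ['F48E', 'R666P', 'D772E'] -> total ['A649F', 'D772E', 'F48E', 'R666P']
  At Beta: gained ['S176Q', 'R45D'] -> total ['A649F', 'D772E', 'F48E', 'R45D', 'R666P', 'S176Q']
Mutations(Beta) = ['A649F', 'D772E', 'F48E', 'R45D', 'R666P', 'S176Q']
Intersection: ['A649F', 'N560T', 'R777D'] ∩ ['A649F', 'D772E', 'F48E', 'R45D', 'R666P', 'S176Q'] = ['A649F']

Answer: A649F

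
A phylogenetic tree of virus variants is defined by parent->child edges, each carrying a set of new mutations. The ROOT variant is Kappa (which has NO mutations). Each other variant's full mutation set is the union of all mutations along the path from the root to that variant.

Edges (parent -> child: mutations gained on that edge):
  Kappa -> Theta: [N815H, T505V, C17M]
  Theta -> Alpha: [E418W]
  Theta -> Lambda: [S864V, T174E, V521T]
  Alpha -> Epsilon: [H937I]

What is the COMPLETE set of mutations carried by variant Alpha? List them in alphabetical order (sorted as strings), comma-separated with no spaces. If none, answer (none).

Answer: C17M,E418W,N815H,T505V

Derivation:
At Kappa: gained [] -> total []
At Theta: gained ['N815H', 'T505V', 'C17M'] -> total ['C17M', 'N815H', 'T505V']
At Alpha: gained ['E418W'] -> total ['C17M', 'E418W', 'N815H', 'T505V']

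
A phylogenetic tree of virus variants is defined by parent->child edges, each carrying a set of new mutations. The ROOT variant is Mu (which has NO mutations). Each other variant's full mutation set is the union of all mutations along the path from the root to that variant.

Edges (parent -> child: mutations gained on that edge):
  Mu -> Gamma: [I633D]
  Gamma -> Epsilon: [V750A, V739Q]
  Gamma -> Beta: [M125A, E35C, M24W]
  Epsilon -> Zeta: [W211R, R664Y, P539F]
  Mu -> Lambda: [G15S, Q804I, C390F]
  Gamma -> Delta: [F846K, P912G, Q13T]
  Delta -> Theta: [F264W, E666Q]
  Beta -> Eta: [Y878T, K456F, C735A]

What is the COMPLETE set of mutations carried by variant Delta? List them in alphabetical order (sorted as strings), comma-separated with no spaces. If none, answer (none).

At Mu: gained [] -> total []
At Gamma: gained ['I633D'] -> total ['I633D']
At Delta: gained ['F846K', 'P912G', 'Q13T'] -> total ['F846K', 'I633D', 'P912G', 'Q13T']

Answer: F846K,I633D,P912G,Q13T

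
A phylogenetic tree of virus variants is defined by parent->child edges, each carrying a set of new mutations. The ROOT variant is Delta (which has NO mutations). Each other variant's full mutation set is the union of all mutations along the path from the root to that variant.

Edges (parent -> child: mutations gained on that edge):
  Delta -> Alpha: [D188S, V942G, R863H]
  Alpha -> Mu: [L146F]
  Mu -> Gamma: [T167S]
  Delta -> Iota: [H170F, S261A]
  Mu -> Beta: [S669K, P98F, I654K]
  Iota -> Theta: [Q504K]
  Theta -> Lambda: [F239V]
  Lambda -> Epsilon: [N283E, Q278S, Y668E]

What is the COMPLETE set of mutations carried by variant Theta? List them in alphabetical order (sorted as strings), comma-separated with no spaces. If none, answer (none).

At Delta: gained [] -> total []
At Iota: gained ['H170F', 'S261A'] -> total ['H170F', 'S261A']
At Theta: gained ['Q504K'] -> total ['H170F', 'Q504K', 'S261A']

Answer: H170F,Q504K,S261A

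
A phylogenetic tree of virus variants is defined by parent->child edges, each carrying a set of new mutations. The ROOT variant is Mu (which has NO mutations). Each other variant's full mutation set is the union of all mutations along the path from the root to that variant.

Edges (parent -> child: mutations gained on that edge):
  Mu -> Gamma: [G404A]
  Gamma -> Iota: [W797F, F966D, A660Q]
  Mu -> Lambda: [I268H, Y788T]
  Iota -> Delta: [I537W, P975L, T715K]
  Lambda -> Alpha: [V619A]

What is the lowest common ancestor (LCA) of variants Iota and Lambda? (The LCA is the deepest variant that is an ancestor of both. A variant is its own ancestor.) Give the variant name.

Path from root to Iota: Mu -> Gamma -> Iota
  ancestors of Iota: {Mu, Gamma, Iota}
Path from root to Lambda: Mu -> Lambda
  ancestors of Lambda: {Mu, Lambda}
Common ancestors: {Mu}
Walk up from Lambda: Lambda (not in ancestors of Iota), Mu (in ancestors of Iota)
Deepest common ancestor (LCA) = Mu

Answer: Mu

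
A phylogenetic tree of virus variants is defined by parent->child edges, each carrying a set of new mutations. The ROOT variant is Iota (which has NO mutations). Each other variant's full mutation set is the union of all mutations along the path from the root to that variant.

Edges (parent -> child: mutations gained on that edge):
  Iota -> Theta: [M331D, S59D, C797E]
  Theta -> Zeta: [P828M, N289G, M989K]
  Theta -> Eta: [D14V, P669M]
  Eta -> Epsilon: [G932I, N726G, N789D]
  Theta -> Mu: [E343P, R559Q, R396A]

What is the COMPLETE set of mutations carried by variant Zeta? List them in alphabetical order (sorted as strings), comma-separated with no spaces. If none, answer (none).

Answer: C797E,M331D,M989K,N289G,P828M,S59D

Derivation:
At Iota: gained [] -> total []
At Theta: gained ['M331D', 'S59D', 'C797E'] -> total ['C797E', 'M331D', 'S59D']
At Zeta: gained ['P828M', 'N289G', 'M989K'] -> total ['C797E', 'M331D', 'M989K', 'N289G', 'P828M', 'S59D']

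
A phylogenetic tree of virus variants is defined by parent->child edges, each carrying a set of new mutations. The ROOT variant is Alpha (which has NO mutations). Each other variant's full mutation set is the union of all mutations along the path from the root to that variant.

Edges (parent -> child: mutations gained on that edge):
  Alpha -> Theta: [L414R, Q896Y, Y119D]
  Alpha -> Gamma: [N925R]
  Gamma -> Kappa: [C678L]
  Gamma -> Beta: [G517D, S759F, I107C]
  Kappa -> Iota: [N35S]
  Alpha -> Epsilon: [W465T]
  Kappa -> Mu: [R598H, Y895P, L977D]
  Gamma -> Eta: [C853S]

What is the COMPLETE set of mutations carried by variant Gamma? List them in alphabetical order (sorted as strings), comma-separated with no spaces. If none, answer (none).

At Alpha: gained [] -> total []
At Gamma: gained ['N925R'] -> total ['N925R']

Answer: N925R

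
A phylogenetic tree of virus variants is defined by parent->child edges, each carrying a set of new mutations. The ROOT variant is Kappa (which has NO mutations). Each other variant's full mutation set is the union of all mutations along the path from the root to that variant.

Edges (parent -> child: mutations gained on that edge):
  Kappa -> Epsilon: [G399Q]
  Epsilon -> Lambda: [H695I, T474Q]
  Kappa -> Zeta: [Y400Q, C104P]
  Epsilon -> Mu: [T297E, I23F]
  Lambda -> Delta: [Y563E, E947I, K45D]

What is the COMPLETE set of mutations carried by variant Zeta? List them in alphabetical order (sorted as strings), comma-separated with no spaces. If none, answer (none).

Answer: C104P,Y400Q

Derivation:
At Kappa: gained [] -> total []
At Zeta: gained ['Y400Q', 'C104P'] -> total ['C104P', 'Y400Q']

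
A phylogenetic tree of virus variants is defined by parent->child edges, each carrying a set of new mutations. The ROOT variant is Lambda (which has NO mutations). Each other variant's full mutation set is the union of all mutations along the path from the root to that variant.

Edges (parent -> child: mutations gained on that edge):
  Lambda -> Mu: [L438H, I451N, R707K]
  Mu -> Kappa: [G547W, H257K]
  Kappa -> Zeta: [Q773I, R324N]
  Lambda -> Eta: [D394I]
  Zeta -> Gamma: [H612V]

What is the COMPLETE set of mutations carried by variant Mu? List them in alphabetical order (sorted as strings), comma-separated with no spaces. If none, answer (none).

Answer: I451N,L438H,R707K

Derivation:
At Lambda: gained [] -> total []
At Mu: gained ['L438H', 'I451N', 'R707K'] -> total ['I451N', 'L438H', 'R707K']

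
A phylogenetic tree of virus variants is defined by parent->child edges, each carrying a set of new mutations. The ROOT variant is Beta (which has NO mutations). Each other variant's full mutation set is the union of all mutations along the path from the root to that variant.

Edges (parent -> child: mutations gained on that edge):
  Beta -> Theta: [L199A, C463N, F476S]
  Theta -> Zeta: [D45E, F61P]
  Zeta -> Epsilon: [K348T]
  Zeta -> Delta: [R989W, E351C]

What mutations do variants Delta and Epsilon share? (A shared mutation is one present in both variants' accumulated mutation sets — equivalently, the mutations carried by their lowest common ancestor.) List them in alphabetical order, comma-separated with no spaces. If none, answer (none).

Accumulating mutations along path to Delta:
  At Beta: gained [] -> total []
  At Theta: gained ['L199A', 'C463N', 'F476S'] -> total ['C463N', 'F476S', 'L199A']
  At Zeta: gained ['D45E', 'F61P'] -> total ['C463N', 'D45E', 'F476S', 'F61P', 'L199A']
  At Delta: gained ['R989W', 'E351C'] -> total ['C463N', 'D45E', 'E351C', 'F476S', 'F61P', 'L199A', 'R989W']
Mutations(Delta) = ['C463N', 'D45E', 'E351C', 'F476S', 'F61P', 'L199A', 'R989W']
Accumulating mutations along path to Epsilon:
  At Beta: gained [] -> total []
  At Theta: gained ['L199A', 'C463N', 'F476S'] -> total ['C463N', 'F476S', 'L199A']
  At Zeta: gained ['D45E', 'F61P'] -> total ['C463N', 'D45E', 'F476S', 'F61P', 'L199A']
  At Epsilon: gained ['K348T'] -> total ['C463N', 'D45E', 'F476S', 'F61P', 'K348T', 'L199A']
Mutations(Epsilon) = ['C463N', 'D45E', 'F476S', 'F61P', 'K348T', 'L199A']
Intersection: ['C463N', 'D45E', 'E351C', 'F476S', 'F61P', 'L199A', 'R989W'] ∩ ['C463N', 'D45E', 'F476S', 'F61P', 'K348T', 'L199A'] = ['C463N', 'D45E', 'F476S', 'F61P', 'L199A']

Answer: C463N,D45E,F476S,F61P,L199A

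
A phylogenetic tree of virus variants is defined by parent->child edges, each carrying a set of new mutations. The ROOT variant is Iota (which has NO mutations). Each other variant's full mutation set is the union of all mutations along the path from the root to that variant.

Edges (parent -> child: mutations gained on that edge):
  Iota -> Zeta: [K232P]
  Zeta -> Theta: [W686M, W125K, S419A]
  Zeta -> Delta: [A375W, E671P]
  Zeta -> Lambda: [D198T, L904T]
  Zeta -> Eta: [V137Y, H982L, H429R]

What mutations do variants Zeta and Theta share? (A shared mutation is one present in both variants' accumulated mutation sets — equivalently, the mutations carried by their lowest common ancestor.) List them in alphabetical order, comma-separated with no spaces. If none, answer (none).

Accumulating mutations along path to Zeta:
  At Iota: gained [] -> total []
  At Zeta: gained ['K232P'] -> total ['K232P']
Mutations(Zeta) = ['K232P']
Accumulating mutations along path to Theta:
  At Iota: gained [] -> total []
  At Zeta: gained ['K232P'] -> total ['K232P']
  At Theta: gained ['W686M', 'W125K', 'S419A'] -> total ['K232P', 'S419A', 'W125K', 'W686M']
Mutations(Theta) = ['K232P', 'S419A', 'W125K', 'W686M']
Intersection: ['K232P'] ∩ ['K232P', 'S419A', 'W125K', 'W686M'] = ['K232P']

Answer: K232P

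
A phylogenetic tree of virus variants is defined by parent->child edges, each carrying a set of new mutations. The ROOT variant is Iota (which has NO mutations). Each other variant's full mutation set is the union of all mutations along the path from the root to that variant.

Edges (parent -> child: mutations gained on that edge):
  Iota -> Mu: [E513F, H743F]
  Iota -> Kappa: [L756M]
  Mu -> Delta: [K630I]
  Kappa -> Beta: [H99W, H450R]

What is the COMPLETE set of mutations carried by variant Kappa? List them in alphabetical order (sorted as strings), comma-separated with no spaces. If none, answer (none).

At Iota: gained [] -> total []
At Kappa: gained ['L756M'] -> total ['L756M']

Answer: L756M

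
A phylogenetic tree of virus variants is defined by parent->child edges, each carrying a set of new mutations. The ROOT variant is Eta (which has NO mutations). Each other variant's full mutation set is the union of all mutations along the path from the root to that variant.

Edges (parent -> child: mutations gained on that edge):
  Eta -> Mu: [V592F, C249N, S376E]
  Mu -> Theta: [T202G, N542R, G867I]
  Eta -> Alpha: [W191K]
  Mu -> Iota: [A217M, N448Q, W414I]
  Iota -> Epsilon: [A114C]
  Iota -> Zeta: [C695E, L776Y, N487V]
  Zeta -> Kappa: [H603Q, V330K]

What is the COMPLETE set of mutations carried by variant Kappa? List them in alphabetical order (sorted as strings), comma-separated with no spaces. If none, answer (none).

At Eta: gained [] -> total []
At Mu: gained ['V592F', 'C249N', 'S376E'] -> total ['C249N', 'S376E', 'V592F']
At Iota: gained ['A217M', 'N448Q', 'W414I'] -> total ['A217M', 'C249N', 'N448Q', 'S376E', 'V592F', 'W414I']
At Zeta: gained ['C695E', 'L776Y', 'N487V'] -> total ['A217M', 'C249N', 'C695E', 'L776Y', 'N448Q', 'N487V', 'S376E', 'V592F', 'W414I']
At Kappa: gained ['H603Q', 'V330K'] -> total ['A217M', 'C249N', 'C695E', 'H603Q', 'L776Y', 'N448Q', 'N487V', 'S376E', 'V330K', 'V592F', 'W414I']

Answer: A217M,C249N,C695E,H603Q,L776Y,N448Q,N487V,S376E,V330K,V592F,W414I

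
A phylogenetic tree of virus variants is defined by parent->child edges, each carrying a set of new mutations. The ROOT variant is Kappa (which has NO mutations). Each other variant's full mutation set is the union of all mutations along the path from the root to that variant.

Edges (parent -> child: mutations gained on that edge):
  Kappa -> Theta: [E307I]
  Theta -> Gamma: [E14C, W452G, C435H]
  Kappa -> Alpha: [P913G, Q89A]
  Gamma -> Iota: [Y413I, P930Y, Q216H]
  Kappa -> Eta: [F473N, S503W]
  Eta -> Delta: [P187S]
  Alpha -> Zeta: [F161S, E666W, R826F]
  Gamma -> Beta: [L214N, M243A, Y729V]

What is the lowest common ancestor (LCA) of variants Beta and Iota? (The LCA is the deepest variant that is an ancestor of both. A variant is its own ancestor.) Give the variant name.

Path from root to Beta: Kappa -> Theta -> Gamma -> Beta
  ancestors of Beta: {Kappa, Theta, Gamma, Beta}
Path from root to Iota: Kappa -> Theta -> Gamma -> Iota
  ancestors of Iota: {Kappa, Theta, Gamma, Iota}
Common ancestors: {Kappa, Theta, Gamma}
Walk up from Iota: Iota (not in ancestors of Beta), Gamma (in ancestors of Beta), Theta (in ancestors of Beta), Kappa (in ancestors of Beta)
Deepest common ancestor (LCA) = Gamma

Answer: Gamma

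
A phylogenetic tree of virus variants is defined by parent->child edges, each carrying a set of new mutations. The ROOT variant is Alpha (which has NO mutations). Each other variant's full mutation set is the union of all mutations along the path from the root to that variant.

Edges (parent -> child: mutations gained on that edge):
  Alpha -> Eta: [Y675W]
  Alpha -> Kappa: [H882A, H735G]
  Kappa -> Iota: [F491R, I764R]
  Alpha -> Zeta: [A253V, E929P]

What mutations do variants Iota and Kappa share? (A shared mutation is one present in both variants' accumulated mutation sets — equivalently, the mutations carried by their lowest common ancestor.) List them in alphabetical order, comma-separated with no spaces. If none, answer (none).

Accumulating mutations along path to Iota:
  At Alpha: gained [] -> total []
  At Kappa: gained ['H882A', 'H735G'] -> total ['H735G', 'H882A']
  At Iota: gained ['F491R', 'I764R'] -> total ['F491R', 'H735G', 'H882A', 'I764R']
Mutations(Iota) = ['F491R', 'H735G', 'H882A', 'I764R']
Accumulating mutations along path to Kappa:
  At Alpha: gained [] -> total []
  At Kappa: gained ['H882A', 'H735G'] -> total ['H735G', 'H882A']
Mutations(Kappa) = ['H735G', 'H882A']
Intersection: ['F491R', 'H735G', 'H882A', 'I764R'] ∩ ['H735G', 'H882A'] = ['H735G', 'H882A']

Answer: H735G,H882A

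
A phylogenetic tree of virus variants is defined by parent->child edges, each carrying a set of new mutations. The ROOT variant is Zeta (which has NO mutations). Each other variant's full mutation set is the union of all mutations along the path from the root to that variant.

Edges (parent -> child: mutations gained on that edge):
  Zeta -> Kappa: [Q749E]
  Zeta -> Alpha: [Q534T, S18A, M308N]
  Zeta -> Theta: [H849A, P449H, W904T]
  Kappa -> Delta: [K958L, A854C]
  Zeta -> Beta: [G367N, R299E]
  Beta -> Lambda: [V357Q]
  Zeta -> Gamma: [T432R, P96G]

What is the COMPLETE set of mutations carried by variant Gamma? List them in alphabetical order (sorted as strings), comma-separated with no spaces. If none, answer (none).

Answer: P96G,T432R

Derivation:
At Zeta: gained [] -> total []
At Gamma: gained ['T432R', 'P96G'] -> total ['P96G', 'T432R']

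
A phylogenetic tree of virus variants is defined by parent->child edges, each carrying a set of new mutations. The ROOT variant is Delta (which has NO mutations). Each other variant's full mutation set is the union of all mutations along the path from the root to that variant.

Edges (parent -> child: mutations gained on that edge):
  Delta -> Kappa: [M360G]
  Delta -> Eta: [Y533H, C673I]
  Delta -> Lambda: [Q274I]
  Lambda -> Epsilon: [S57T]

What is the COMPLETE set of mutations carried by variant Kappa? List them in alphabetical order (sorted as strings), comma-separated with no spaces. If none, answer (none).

Answer: M360G

Derivation:
At Delta: gained [] -> total []
At Kappa: gained ['M360G'] -> total ['M360G']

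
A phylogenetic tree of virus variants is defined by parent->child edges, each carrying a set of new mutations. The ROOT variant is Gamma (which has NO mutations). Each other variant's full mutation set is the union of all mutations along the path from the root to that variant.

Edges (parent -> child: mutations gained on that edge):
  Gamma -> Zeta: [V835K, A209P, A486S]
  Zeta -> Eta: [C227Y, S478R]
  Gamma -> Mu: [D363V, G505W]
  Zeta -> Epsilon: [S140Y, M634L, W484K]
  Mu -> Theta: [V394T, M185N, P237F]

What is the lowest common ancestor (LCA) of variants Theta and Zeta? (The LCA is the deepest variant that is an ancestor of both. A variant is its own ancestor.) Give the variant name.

Path from root to Theta: Gamma -> Mu -> Theta
  ancestors of Theta: {Gamma, Mu, Theta}
Path from root to Zeta: Gamma -> Zeta
  ancestors of Zeta: {Gamma, Zeta}
Common ancestors: {Gamma}
Walk up from Zeta: Zeta (not in ancestors of Theta), Gamma (in ancestors of Theta)
Deepest common ancestor (LCA) = Gamma

Answer: Gamma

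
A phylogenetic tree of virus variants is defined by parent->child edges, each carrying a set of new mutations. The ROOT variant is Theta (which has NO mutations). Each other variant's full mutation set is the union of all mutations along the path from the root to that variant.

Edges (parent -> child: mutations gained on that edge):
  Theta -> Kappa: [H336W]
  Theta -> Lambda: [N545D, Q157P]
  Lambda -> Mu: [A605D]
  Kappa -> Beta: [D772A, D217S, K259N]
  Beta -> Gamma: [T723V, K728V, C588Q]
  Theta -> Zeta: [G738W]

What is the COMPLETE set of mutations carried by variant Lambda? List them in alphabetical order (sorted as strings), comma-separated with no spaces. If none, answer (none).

At Theta: gained [] -> total []
At Lambda: gained ['N545D', 'Q157P'] -> total ['N545D', 'Q157P']

Answer: N545D,Q157P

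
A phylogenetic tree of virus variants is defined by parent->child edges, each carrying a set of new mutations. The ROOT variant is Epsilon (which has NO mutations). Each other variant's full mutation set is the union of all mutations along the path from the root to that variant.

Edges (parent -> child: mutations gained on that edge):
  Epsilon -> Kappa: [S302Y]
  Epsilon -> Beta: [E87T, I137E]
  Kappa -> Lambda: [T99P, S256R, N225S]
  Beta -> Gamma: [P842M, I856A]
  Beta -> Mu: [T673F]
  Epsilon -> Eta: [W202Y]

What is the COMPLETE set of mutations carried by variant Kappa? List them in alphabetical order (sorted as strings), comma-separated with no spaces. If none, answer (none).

Answer: S302Y

Derivation:
At Epsilon: gained [] -> total []
At Kappa: gained ['S302Y'] -> total ['S302Y']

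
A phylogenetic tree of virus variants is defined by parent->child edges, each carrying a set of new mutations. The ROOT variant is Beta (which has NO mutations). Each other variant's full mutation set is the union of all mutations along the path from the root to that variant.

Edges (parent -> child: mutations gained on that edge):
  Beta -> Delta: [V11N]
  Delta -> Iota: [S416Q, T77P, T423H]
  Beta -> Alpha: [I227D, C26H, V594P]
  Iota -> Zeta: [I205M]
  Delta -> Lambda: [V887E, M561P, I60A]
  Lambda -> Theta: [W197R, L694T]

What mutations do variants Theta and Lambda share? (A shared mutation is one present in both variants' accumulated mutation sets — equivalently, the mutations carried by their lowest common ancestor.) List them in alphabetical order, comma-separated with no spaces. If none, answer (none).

Accumulating mutations along path to Theta:
  At Beta: gained [] -> total []
  At Delta: gained ['V11N'] -> total ['V11N']
  At Lambda: gained ['V887E', 'M561P', 'I60A'] -> total ['I60A', 'M561P', 'V11N', 'V887E']
  At Theta: gained ['W197R', 'L694T'] -> total ['I60A', 'L694T', 'M561P', 'V11N', 'V887E', 'W197R']
Mutations(Theta) = ['I60A', 'L694T', 'M561P', 'V11N', 'V887E', 'W197R']
Accumulating mutations along path to Lambda:
  At Beta: gained [] -> total []
  At Delta: gained ['V11N'] -> total ['V11N']
  At Lambda: gained ['V887E', 'M561P', 'I60A'] -> total ['I60A', 'M561P', 'V11N', 'V887E']
Mutations(Lambda) = ['I60A', 'M561P', 'V11N', 'V887E']
Intersection: ['I60A', 'L694T', 'M561P', 'V11N', 'V887E', 'W197R'] ∩ ['I60A', 'M561P', 'V11N', 'V887E'] = ['I60A', 'M561P', 'V11N', 'V887E']

Answer: I60A,M561P,V11N,V887E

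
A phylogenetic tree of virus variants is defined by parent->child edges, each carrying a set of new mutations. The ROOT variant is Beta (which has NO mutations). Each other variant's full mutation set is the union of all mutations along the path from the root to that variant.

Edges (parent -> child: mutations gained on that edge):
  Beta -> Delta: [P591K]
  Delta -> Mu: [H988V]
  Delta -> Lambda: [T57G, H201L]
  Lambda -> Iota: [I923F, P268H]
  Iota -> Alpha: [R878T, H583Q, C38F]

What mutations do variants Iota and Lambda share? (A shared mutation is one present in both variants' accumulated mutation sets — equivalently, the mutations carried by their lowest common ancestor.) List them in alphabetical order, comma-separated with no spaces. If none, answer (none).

Accumulating mutations along path to Iota:
  At Beta: gained [] -> total []
  At Delta: gained ['P591K'] -> total ['P591K']
  At Lambda: gained ['T57G', 'H201L'] -> total ['H201L', 'P591K', 'T57G']
  At Iota: gained ['I923F', 'P268H'] -> total ['H201L', 'I923F', 'P268H', 'P591K', 'T57G']
Mutations(Iota) = ['H201L', 'I923F', 'P268H', 'P591K', 'T57G']
Accumulating mutations along path to Lambda:
  At Beta: gained [] -> total []
  At Delta: gained ['P591K'] -> total ['P591K']
  At Lambda: gained ['T57G', 'H201L'] -> total ['H201L', 'P591K', 'T57G']
Mutations(Lambda) = ['H201L', 'P591K', 'T57G']
Intersection: ['H201L', 'I923F', 'P268H', 'P591K', 'T57G'] ∩ ['H201L', 'P591K', 'T57G'] = ['H201L', 'P591K', 'T57G']

Answer: H201L,P591K,T57G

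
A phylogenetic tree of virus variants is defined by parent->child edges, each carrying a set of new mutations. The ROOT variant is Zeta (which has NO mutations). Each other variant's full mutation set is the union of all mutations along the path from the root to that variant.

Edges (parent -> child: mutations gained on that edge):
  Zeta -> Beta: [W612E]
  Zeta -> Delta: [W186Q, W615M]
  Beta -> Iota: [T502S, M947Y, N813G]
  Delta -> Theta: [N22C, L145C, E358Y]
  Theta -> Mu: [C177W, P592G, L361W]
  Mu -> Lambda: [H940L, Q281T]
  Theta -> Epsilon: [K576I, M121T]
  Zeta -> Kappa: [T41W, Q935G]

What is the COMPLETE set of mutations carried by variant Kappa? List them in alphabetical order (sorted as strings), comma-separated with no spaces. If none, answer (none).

At Zeta: gained [] -> total []
At Kappa: gained ['T41W', 'Q935G'] -> total ['Q935G', 'T41W']

Answer: Q935G,T41W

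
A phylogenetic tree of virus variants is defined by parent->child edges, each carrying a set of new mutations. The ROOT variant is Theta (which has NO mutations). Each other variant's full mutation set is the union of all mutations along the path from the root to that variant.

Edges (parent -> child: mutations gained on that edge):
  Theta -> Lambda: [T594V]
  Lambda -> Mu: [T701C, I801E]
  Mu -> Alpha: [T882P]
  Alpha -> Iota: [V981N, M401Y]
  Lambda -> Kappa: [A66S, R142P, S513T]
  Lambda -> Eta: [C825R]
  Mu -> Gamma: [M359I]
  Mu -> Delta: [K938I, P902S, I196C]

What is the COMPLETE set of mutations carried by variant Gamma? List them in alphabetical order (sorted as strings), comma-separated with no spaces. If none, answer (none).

Answer: I801E,M359I,T594V,T701C

Derivation:
At Theta: gained [] -> total []
At Lambda: gained ['T594V'] -> total ['T594V']
At Mu: gained ['T701C', 'I801E'] -> total ['I801E', 'T594V', 'T701C']
At Gamma: gained ['M359I'] -> total ['I801E', 'M359I', 'T594V', 'T701C']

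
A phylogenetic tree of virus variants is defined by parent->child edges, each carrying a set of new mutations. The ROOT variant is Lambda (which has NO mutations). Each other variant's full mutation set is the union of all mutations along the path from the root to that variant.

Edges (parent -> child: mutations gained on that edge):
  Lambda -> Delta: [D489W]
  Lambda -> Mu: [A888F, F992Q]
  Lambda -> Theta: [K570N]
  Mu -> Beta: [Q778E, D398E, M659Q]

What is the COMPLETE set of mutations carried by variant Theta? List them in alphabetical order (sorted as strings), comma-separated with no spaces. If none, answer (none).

At Lambda: gained [] -> total []
At Theta: gained ['K570N'] -> total ['K570N']

Answer: K570N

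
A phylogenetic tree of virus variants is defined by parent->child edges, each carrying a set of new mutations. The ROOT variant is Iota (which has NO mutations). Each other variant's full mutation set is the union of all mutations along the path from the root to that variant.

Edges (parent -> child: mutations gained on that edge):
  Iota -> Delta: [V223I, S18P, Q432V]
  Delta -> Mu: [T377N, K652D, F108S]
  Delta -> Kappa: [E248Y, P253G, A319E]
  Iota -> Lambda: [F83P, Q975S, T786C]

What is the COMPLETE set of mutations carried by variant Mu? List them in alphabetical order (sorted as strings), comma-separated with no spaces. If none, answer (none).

At Iota: gained [] -> total []
At Delta: gained ['V223I', 'S18P', 'Q432V'] -> total ['Q432V', 'S18P', 'V223I']
At Mu: gained ['T377N', 'K652D', 'F108S'] -> total ['F108S', 'K652D', 'Q432V', 'S18P', 'T377N', 'V223I']

Answer: F108S,K652D,Q432V,S18P,T377N,V223I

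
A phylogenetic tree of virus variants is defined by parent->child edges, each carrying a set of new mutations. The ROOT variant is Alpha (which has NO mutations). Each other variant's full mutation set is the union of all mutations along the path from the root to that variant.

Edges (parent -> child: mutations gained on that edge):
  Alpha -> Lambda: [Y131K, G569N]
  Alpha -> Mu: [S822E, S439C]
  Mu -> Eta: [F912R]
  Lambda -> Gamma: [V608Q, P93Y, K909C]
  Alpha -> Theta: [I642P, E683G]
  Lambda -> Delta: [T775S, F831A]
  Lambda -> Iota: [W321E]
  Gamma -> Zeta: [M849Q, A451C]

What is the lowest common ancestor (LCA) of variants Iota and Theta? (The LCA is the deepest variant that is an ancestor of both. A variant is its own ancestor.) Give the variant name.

Answer: Alpha

Derivation:
Path from root to Iota: Alpha -> Lambda -> Iota
  ancestors of Iota: {Alpha, Lambda, Iota}
Path from root to Theta: Alpha -> Theta
  ancestors of Theta: {Alpha, Theta}
Common ancestors: {Alpha}
Walk up from Theta: Theta (not in ancestors of Iota), Alpha (in ancestors of Iota)
Deepest common ancestor (LCA) = Alpha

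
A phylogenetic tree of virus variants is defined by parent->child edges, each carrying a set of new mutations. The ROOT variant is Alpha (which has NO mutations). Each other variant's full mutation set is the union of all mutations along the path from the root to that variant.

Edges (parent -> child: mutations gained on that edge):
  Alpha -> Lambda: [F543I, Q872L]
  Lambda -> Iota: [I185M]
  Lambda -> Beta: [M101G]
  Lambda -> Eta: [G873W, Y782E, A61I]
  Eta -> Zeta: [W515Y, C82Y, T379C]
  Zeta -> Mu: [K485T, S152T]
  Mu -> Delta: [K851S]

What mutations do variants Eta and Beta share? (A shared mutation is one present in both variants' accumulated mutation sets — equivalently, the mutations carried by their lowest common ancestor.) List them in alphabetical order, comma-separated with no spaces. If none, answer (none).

Accumulating mutations along path to Eta:
  At Alpha: gained [] -> total []
  At Lambda: gained ['F543I', 'Q872L'] -> total ['F543I', 'Q872L']
  At Eta: gained ['G873W', 'Y782E', 'A61I'] -> total ['A61I', 'F543I', 'G873W', 'Q872L', 'Y782E']
Mutations(Eta) = ['A61I', 'F543I', 'G873W', 'Q872L', 'Y782E']
Accumulating mutations along path to Beta:
  At Alpha: gained [] -> total []
  At Lambda: gained ['F543I', 'Q872L'] -> total ['F543I', 'Q872L']
  At Beta: gained ['M101G'] -> total ['F543I', 'M101G', 'Q872L']
Mutations(Beta) = ['F543I', 'M101G', 'Q872L']
Intersection: ['A61I', 'F543I', 'G873W', 'Q872L', 'Y782E'] ∩ ['F543I', 'M101G', 'Q872L'] = ['F543I', 'Q872L']

Answer: F543I,Q872L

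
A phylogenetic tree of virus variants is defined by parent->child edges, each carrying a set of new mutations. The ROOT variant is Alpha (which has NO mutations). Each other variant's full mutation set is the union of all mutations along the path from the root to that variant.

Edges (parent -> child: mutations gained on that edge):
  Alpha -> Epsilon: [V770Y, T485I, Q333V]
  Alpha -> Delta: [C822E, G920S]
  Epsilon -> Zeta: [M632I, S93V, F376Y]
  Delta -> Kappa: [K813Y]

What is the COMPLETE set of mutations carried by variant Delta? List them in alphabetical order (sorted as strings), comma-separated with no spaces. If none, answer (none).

Answer: C822E,G920S

Derivation:
At Alpha: gained [] -> total []
At Delta: gained ['C822E', 'G920S'] -> total ['C822E', 'G920S']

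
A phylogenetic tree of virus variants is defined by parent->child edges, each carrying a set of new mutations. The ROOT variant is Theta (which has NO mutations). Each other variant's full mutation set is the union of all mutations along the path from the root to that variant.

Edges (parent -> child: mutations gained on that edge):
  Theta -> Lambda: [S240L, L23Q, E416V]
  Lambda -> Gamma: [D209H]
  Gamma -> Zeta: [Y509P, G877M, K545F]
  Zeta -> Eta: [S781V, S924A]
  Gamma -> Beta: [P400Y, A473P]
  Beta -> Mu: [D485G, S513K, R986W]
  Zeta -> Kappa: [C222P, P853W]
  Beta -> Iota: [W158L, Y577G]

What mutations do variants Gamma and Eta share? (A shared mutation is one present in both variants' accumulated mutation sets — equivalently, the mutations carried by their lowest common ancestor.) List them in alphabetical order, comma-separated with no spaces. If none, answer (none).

Accumulating mutations along path to Gamma:
  At Theta: gained [] -> total []
  At Lambda: gained ['S240L', 'L23Q', 'E416V'] -> total ['E416V', 'L23Q', 'S240L']
  At Gamma: gained ['D209H'] -> total ['D209H', 'E416V', 'L23Q', 'S240L']
Mutations(Gamma) = ['D209H', 'E416V', 'L23Q', 'S240L']
Accumulating mutations along path to Eta:
  At Theta: gained [] -> total []
  At Lambda: gained ['S240L', 'L23Q', 'E416V'] -> total ['E416V', 'L23Q', 'S240L']
  At Gamma: gained ['D209H'] -> total ['D209H', 'E416V', 'L23Q', 'S240L']
  At Zeta: gained ['Y509P', 'G877M', 'K545F'] -> total ['D209H', 'E416V', 'G877M', 'K545F', 'L23Q', 'S240L', 'Y509P']
  At Eta: gained ['S781V', 'S924A'] -> total ['D209H', 'E416V', 'G877M', 'K545F', 'L23Q', 'S240L', 'S781V', 'S924A', 'Y509P']
Mutations(Eta) = ['D209H', 'E416V', 'G877M', 'K545F', 'L23Q', 'S240L', 'S781V', 'S924A', 'Y509P']
Intersection: ['D209H', 'E416V', 'L23Q', 'S240L'] ∩ ['D209H', 'E416V', 'G877M', 'K545F', 'L23Q', 'S240L', 'S781V', 'S924A', 'Y509P'] = ['D209H', 'E416V', 'L23Q', 'S240L']

Answer: D209H,E416V,L23Q,S240L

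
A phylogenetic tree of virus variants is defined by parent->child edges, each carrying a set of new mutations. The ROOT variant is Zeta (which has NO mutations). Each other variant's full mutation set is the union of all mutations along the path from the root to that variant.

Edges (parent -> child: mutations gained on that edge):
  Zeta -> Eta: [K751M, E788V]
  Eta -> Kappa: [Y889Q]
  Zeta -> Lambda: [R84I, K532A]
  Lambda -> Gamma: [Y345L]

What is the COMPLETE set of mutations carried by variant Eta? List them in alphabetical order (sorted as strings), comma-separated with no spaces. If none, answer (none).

At Zeta: gained [] -> total []
At Eta: gained ['K751M', 'E788V'] -> total ['E788V', 'K751M']

Answer: E788V,K751M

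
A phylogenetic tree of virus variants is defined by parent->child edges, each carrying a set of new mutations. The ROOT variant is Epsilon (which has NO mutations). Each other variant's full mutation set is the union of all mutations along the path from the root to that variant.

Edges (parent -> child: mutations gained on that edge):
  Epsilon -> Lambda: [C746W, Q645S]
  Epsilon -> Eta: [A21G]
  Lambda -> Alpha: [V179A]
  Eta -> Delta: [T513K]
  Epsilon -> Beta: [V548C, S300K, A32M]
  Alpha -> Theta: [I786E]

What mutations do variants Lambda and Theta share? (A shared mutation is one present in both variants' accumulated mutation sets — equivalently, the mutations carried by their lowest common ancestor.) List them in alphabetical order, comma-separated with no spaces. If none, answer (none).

Answer: C746W,Q645S

Derivation:
Accumulating mutations along path to Lambda:
  At Epsilon: gained [] -> total []
  At Lambda: gained ['C746W', 'Q645S'] -> total ['C746W', 'Q645S']
Mutations(Lambda) = ['C746W', 'Q645S']
Accumulating mutations along path to Theta:
  At Epsilon: gained [] -> total []
  At Lambda: gained ['C746W', 'Q645S'] -> total ['C746W', 'Q645S']
  At Alpha: gained ['V179A'] -> total ['C746W', 'Q645S', 'V179A']
  At Theta: gained ['I786E'] -> total ['C746W', 'I786E', 'Q645S', 'V179A']
Mutations(Theta) = ['C746W', 'I786E', 'Q645S', 'V179A']
Intersection: ['C746W', 'Q645S'] ∩ ['C746W', 'I786E', 'Q645S', 'V179A'] = ['C746W', 'Q645S']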